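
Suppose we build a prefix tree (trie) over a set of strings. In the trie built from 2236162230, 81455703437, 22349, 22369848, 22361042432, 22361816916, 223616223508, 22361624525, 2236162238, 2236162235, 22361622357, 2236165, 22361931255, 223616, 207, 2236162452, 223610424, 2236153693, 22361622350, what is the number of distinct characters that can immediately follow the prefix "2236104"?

Walk "2236104" from the root, arriving at one node.
Characters that immediately follow "2236104" among the stored strings: {2}.
That node has 1 child edge.

1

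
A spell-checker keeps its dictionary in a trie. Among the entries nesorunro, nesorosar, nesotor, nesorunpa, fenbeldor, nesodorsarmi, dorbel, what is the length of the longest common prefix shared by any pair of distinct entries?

Look for the deepest trie node that still has at least two words in its subtree.
e.g. "nesorunpa" and "nesorunro" share the prefix "nesorun" of length 7; no pair shares a longer one.
Longest shared-prefix length: 7

7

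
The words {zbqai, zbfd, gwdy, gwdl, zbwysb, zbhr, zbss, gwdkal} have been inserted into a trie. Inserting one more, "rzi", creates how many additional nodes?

3

Nothing in the trie begins with "r"; the whole of "rzi" is new.
3 − 0 = 3 new nodes.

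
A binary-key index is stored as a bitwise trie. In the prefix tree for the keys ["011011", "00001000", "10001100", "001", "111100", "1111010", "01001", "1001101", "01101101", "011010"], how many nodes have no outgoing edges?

Leaves are exactly the stored words that no other stored word extends.
Those words: "00001000", "001", "01001", "011010", "01101101", "10001100", "1001101", "111100", "1111010"
Leaf count: 9

9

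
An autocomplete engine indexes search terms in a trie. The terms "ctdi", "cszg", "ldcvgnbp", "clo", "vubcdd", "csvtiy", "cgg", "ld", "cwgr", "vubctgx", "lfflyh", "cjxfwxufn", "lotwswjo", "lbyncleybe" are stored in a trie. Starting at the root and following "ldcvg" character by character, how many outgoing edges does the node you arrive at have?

The children of the "ldcvg" node are the distinct next characters among strings starting with "ldcvg".
Distinct next characters after "ldcvg": n.
That node has 1 child edge.

1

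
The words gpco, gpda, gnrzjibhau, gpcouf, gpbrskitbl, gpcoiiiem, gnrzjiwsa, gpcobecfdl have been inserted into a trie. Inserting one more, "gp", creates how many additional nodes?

0

Every character of "gp" already lies on an existing path (it is a prefix of some stored word).
No new nodes are needed: 0.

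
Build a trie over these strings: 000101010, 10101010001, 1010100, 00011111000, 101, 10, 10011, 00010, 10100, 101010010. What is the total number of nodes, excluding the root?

Trie structure (* marks end of a word):
(root)
├─ 0
│  └─ 0
│     └─ 0
│        └─ 1
│           ├─ 0 *
│           │  └─ 1
│           │     └─ 0
│           │        └─ 1
│           │           └─ 0 *
│           └─ 1
│              └─ 1
│                 └─ 1
│                    └─ 1
│                       └─ 0
│                          └─ 0
│                             └─ 0 *
└─ 1
   └─ 0 *
      ├─ 0
      │  └─ 1
      │     └─ 1 *
      └─ 1 *
         └─ 0
            ├─ 0 *
            └─ 1
               └─ 0
                  ├─ 0 *
                  │  └─ 1
                  │     └─ 0 *
                  └─ 1
                     └─ 0
                        └─ 0
                           └─ 0
                              └─ 1 *
Counting every labelled node above: 34.

34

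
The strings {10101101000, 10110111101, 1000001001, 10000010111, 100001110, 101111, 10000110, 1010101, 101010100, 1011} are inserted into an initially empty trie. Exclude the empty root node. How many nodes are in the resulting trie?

41

Count nodes per top-level branch (shared prefixes stored once):
  '1'-branch (1000001001, 10000010111, 10000110, 100001110, 1010101, 101010100, 10101101000, 1011, 10110111101, 101111): 41 nodes
Sum: 41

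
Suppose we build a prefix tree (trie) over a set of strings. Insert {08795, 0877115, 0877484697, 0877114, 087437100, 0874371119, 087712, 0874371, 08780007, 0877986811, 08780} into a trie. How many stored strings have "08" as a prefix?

11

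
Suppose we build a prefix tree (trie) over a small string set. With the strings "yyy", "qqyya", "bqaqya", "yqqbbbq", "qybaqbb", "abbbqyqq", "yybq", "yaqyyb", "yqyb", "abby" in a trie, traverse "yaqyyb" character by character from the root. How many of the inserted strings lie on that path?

Check each prefix of "yaqyyb" against the stored set — each match is an end-marker on the path.
Prefixes of the query that are stored words: "yaqyyb"
Count: 1

1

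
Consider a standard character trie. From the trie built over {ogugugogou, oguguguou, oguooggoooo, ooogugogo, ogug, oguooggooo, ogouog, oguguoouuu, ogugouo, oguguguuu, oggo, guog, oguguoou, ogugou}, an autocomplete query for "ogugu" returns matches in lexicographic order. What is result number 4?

Words with prefix "ogugu", in lexicographic order: "ogugugogou", "oguguguou", "oguguguuu", "oguguoou", "oguguoouuu"
The 4th is oguguoou.

oguguoou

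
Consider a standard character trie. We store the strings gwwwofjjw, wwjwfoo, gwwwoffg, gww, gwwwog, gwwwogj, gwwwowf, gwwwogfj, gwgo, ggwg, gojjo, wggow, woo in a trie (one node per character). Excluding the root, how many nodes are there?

39

For each word, the new-node count is its length minus the longest prefix already in the trie:
  "gwwwofjjw" → 9 new (g, w, w, w, o, f, j, j, w)
  "wwjwfoo" → 7 new (w, w, j, w, f, o, o)
  "gwwwoffg" → prefix "gwwwof" already present; 2 new (f, g)
  "gww" → prefix "gww" already present; 0 new (none)
  "gwwwog" → prefix "gwwwo" already present; 1 new (g)
  "gwwwogj" → prefix "gwwwog" already present; 1 new (j)
  "gwwwowf" → prefix "gwwwo" already present; 2 new (w, f)
  "gwwwogfj" → prefix "gwwwog" already present; 2 new (f, j)
  "gwgo" → prefix "gw" already present; 2 new (g, o)
  "ggwg" → prefix "g" already present; 3 new (g, w, g)
  "gojjo" → prefix "g" already present; 4 new (o, j, j, o)
  "wggow" → prefix "w" already present; 4 new (g, g, o, w)
  "woo" → prefix "w" already present; 2 new (o, o)
Total nodes = 9 + 7 + 2 + 0 + 1 + 1 + 2 + 2 + 2 + 3 + 4 + 4 + 2 = 39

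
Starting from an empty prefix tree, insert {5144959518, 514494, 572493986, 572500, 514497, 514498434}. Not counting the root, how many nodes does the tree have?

27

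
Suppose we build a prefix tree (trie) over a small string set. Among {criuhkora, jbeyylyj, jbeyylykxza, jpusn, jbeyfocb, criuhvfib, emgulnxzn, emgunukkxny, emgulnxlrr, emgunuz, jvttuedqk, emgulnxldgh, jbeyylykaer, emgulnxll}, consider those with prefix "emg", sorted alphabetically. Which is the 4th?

emgulnxzn

Filter for "emg…" and sort: "emgulnxldgh", "emgulnxll", "emgulnxlrr", "emgulnxzn", "emgunukkxny", "emgunuz"
The 4th is emgulnxzn.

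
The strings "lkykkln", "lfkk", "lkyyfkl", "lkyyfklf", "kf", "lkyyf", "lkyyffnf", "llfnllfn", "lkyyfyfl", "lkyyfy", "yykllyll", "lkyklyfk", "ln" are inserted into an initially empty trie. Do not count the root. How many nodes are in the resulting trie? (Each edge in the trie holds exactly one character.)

For each word, the new-node count is its length minus the longest prefix already in the trie:
  "lkykkln" → 7 new (l, k, y, k, k, l, n)
  "lfkk" → prefix "l" already present; 3 new (f, k, k)
  "lkyyfkl" → prefix "lky" already present; 4 new (y, f, k, l)
  "lkyyfklf" → prefix "lkyyfkl" already present; 1 new (f)
  "kf" → 2 new (k, f)
  "lkyyf" → prefix "lkyyf" already present; 0 new (none)
  "lkyyffnf" → prefix "lkyyf" already present; 3 new (f, n, f)
  "llfnllfn" → prefix "l" already present; 7 new (l, f, n, l, l, f, n)
  "lkyyfyfl" → prefix "lkyyf" already present; 3 new (y, f, l)
  "lkyyfy" → prefix "lkyyfy" already present; 0 new (none)
  "yykllyll" → 8 new (y, y, k, l, l, y, l, l)
  "lkyklyfk" → prefix "lkyk" already present; 4 new (l, y, f, k)
  "ln" → prefix "l" already present; 1 new (n)
Total nodes = 7 + 3 + 4 + 1 + 2 + 0 + 3 + 7 + 3 + 0 + 8 + 4 + 1 = 43

43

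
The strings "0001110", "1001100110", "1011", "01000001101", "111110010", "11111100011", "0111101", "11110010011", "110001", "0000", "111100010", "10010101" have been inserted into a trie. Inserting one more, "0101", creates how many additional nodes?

The longest prefix of "0101" already in the trie is "010" (length 3).
So 4 − 3 = 1 new nodes.

1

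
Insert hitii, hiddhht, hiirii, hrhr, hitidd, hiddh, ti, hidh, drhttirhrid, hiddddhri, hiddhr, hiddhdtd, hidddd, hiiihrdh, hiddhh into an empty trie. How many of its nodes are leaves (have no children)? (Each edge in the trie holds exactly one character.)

12

Leaves are exactly the stored words that no other stored word extends.
Those words: "drhttirhrid", "hiddddhri", "hiddhdtd", "hiddhht", "hiddhr", "hidh", "hiiihrdh", "hiirii", "hitidd", "hitii", "hrhr", "ti"
Leaf count: 12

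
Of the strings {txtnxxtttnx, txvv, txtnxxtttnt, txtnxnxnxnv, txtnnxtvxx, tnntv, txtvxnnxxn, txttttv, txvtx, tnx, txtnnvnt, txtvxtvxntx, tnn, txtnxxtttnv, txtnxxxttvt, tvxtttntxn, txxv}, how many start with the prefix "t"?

17

Traverse to the node for "t", then collect every word in that subtree.
Matches: "tnn", "tnntv", "tnx", "tvxtttntxn", "txtnnvnt", "txtnnxtvxx", "txtnxnxnxnv", "txtnxxtttnt", "txtnxxtttnv", "txtnxxtttnx", "txtnxxxttvt", "txttttv", "txtvxnnxxn", "txtvxtvxntx", "txvtx", "txvv", "txxv"
Count: 17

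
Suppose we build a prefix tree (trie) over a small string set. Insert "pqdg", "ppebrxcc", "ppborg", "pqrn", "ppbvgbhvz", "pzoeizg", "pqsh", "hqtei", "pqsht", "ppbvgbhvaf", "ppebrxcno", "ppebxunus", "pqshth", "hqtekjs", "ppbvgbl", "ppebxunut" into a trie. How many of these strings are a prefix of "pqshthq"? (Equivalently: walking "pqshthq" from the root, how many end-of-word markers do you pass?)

Traverse "pqshthq" character by character; count nodes along the way that are marked as word ends.
Prefixes of the query that are stored words: "pqsh", "pqsht", "pqshth"
Count: 3

3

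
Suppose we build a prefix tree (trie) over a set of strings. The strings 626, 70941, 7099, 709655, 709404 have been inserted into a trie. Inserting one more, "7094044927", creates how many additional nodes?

4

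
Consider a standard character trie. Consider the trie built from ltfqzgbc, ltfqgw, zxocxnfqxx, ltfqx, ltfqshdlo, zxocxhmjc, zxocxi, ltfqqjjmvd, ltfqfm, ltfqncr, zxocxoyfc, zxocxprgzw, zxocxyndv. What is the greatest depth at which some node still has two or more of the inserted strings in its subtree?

The deepest shared node is where two words last agree before diverging.
"zxocxhmjc" and "zxocxi" agree on "zxocx" (5 characters) before diverging; nothing deeper is shared.
Longest shared-prefix length: 5

5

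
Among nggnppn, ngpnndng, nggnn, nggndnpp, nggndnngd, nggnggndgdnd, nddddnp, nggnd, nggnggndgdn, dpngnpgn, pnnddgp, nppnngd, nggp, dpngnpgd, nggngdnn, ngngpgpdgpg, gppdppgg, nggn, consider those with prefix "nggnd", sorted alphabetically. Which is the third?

nggndnpp

DFS of the "nggnd" subtree visits, in order: "nggnd", "nggndnngd", "nggndnpp"
The 3rd is nggndnpp.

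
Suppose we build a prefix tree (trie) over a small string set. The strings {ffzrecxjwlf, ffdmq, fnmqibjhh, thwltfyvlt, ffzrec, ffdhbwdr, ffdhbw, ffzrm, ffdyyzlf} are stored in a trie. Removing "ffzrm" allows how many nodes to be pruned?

After clearing the end-marker at "ffzrm", prune upward until reaching a node still needed by another word.
The suffix "m" (1 node) is used only by "ffzrm"; the node for "ffzr" still has the child "e", so pruning stops there.
Nodes removed: 1

1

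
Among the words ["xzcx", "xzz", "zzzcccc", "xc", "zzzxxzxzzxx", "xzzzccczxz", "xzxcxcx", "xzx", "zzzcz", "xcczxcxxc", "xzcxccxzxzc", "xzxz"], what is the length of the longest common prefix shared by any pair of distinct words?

Look for the deepest trie node that still has at least two words in its subtree.
"xzcx" and "xzcxccxzxzc" agree on "xzcx" (4 characters) before diverging; nothing deeper is shared.
Longest shared-prefix length: 4

4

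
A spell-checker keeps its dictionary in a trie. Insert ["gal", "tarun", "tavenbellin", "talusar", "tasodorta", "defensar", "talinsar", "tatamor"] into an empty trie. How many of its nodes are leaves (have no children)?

Leaves are exactly the stored words that no other stored word extends.
Those words: "defensar", "gal", "talinsar", "talusar", "tarun", "tasodorta", "tatamor", "tavenbellin"
Leaf count: 8

8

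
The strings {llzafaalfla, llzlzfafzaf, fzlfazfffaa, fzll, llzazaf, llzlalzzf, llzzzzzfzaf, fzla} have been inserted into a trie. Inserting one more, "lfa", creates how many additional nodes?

2

The longest prefix of "lfa" already in the trie is "l" (length 1).
So 3 − 1 = 2 new nodes.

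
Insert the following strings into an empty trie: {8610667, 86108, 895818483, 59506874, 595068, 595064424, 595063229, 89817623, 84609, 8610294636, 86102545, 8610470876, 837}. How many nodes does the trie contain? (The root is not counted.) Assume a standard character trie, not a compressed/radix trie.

Count nodes per top-level branch (shared prefixes stored once):
  '5'-branch (595063229, 595064424, 595068, 59506874): 16 nodes
  '8'-branch (837, 84609, 86102545, 8610294636, 8610470876, 8610667, 86108, 895818483, 89817623): 43 nodes
Sum: 59

59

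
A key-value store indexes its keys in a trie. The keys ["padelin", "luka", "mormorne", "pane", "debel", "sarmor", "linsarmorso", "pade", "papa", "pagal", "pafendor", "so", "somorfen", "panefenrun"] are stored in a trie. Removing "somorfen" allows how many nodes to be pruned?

A node on "somorfen"'s path can go only if nothing else ends at it or branches off below it.
The suffix "morfen" (6 nodes) is used only by "somorfen"; "so" is itself a stored word, so pruning stops there.
Nodes removed: 6

6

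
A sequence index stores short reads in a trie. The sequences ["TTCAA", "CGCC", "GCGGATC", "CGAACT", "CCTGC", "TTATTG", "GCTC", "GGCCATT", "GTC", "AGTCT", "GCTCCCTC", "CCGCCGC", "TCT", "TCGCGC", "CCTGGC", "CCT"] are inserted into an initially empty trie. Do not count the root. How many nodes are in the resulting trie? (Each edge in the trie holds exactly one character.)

60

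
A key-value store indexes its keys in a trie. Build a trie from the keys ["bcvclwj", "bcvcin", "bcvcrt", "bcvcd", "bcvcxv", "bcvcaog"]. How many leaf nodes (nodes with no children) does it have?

6

A leaf is a node with no children — equivalently, the end of a word that is not a proper prefix of any other stored word.
Those words: "bcvcaog", "bcvcd", "bcvcin", "bcvclwj", "bcvcrt", "bcvcxv"
Leaf count: 6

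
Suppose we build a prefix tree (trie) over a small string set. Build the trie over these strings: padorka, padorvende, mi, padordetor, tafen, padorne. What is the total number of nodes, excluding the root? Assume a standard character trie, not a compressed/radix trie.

26

Trace insertions, counting only characters that open a new branch:
  "padorka" → 7 new (p, a, d, o, r, k, a)
  "padorvende" → prefix "pador" already present; 5 new (v, e, n, d, e)
  "mi" → 2 new (m, i)
  "padordetor" → prefix "pador" already present; 5 new (d, e, t, o, r)
  "tafen" → 5 new (t, a, f, e, n)
  "padorne" → prefix "pador" already present; 2 new (n, e)
Total nodes = 7 + 5 + 2 + 5 + 5 + 2 = 26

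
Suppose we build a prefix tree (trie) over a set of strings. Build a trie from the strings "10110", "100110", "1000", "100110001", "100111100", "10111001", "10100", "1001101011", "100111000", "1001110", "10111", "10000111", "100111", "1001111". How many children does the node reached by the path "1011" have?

2

Follow the path "1011" to its node, then look at its outgoing edges.
Characters that immediately follow "1011" among the stored strings: {0, 1}.
That node has 2 child edges.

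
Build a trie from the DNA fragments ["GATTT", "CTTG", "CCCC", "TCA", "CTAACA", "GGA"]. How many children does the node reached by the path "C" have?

2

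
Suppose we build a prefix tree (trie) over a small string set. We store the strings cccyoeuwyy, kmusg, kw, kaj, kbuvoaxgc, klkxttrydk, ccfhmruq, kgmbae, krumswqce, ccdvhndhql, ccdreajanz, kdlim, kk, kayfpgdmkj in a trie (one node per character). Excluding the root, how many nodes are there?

82

Insert word by word; a character creates a node only if that edge doesn't already exist:
  "cccyoeuwyy" → 10 new (c, c, c, y, o, e, u, w, y, y)
  "kmusg" → 5 new (k, m, u, s, g)
  "kw" → prefix "k" already present; 1 new (w)
  "kaj" → prefix "k" already present; 2 new (a, j)
  "kbuvoaxgc" → prefix "k" already present; 8 new (b, u, v, o, a, x, g, c)
  "klkxttrydk" → prefix "k" already present; 9 new (l, k, x, t, t, r, y, d, k)
  "ccfhmruq" → prefix "cc" already present; 6 new (f, h, m, r, u, q)
  "kgmbae" → prefix "k" already present; 5 new (g, m, b, a, e)
  "krumswqce" → prefix "k" already present; 8 new (r, u, m, s, w, q, c, e)
  "ccdvhndhql" → prefix "cc" already present; 8 new (d, v, h, n, d, h, q, l)
  "ccdreajanz" → prefix "ccd" already present; 7 new (r, e, a, j, a, n, z)
  "kdlim" → prefix "k" already present; 4 new (d, l, i, m)
  "kk" → prefix "k" already present; 1 new (k)
  "kayfpgdmkj" → prefix "ka" already present; 8 new (y, f, p, g, d, m, k, j)
Total nodes = 10 + 5 + 1 + 2 + 8 + 9 + 6 + 5 + 8 + 8 + 7 + 4 + 1 + 8 = 82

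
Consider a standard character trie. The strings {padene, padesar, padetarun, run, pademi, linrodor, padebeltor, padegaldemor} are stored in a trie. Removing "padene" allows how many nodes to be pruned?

A node on "padene"'s path can go only if nothing else ends at it or branches off below it.
The suffix "ne" (2 nodes) is used only by "padene"; the node for "pade" still has the child "s", so pruning stops there.
Nodes removed: 2

2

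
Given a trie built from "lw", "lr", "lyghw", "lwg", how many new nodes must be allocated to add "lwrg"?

2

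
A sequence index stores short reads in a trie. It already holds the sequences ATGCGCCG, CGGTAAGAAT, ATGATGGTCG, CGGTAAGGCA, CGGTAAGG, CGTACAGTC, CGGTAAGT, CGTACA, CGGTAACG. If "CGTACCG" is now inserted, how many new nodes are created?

2

Walking "CGTACCG" from the root, the first 5 characters ("CGTAC") follow existing edges; "C" is the first miss.
Each of the 2 remaining characters creates one node.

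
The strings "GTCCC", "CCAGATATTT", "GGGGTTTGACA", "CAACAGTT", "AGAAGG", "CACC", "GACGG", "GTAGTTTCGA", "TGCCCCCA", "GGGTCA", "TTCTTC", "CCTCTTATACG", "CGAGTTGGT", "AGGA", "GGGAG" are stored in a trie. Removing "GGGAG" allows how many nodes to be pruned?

2

After clearing the end-marker at "GGGAG", prune upward until reaching a node still needed by another word.
The suffix "AG" (2 nodes) is used only by "GGGAG"; the node for "GGG" still has the child "G", so pruning stops there.
Nodes removed: 2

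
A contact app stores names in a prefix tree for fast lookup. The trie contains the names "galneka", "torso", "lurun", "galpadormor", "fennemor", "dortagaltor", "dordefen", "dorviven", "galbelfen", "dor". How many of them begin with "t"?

Walk to "t"; the words in its subtree are exactly those with that prefix.
Matches: "torso"
Count: 1

1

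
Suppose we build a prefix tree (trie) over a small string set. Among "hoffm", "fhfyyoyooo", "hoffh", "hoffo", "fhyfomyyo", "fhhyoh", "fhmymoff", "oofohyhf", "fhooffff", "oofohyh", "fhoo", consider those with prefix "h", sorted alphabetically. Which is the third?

hoffo

Filter for "h…" and sort: "hoffh", "hoffm", "hoffo"
Position 3: hoffo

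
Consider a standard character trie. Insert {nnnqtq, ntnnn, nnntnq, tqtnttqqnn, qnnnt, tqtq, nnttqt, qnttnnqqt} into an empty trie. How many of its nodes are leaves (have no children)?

A leaf is a node with no children — equivalently, the end of a word that is not a proper prefix of any other stored word.
Those words: "nnnqtq", "nnntnq", "nnttqt", "ntnnn", "qnnnt", "qnttnnqqt", "tqtnttqqnn", "tqtq"
Leaf count: 8

8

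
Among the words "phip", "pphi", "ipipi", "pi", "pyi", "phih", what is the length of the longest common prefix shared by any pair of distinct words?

3

Equivalently: take the maximum, over all pairs, of their longest common prefix length.
e.g. "phih" and "phip" share the prefix "phi" of length 3; no pair shares a longer one.
Longest shared-prefix length: 3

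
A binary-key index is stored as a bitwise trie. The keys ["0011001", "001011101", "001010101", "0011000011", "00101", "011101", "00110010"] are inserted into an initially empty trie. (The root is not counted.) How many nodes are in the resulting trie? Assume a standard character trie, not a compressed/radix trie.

Trie structure (* marks end of a word):
(root)
└─ 0
   ├─ 0
   │  └─ 1
   │     ├─ 0
   │     │  └─ 1 *
   │     │     ├─ 0
   │     │     │  └─ 1
   │     │     │     └─ 0
   │     │     │        └─ 1 *
   │     │     └─ 1
   │     │        └─ 1
   │     │           └─ 0
   │     │              └─ 1 *
   │     └─ 1
   │        └─ 0
   │           └─ 0
   │              ├─ 0
   │              │  └─ 0
   │              │     └─ 1
   │              │        └─ 1 *
   │              └─ 1 *
   │                 └─ 0 *
   └─ 1
      └─ 1
         └─ 1
            └─ 0
               └─ 1 *
Counting every labelled node above: 27.

27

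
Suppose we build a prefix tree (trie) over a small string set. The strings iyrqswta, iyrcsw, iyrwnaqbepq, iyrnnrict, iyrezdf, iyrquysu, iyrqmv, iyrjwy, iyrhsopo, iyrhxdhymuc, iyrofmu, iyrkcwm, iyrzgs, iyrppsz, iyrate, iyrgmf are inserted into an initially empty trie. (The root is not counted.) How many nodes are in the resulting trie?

71

Insert word by word; a character creates a node only if that edge doesn't already exist:
  "iyrqswta" → 8 new (i, y, r, q, s, w, t, a)
  "iyrcsw" → prefix "iyr" already present; 3 new (c, s, w)
  "iyrwnaqbepq" → prefix "iyr" already present; 8 new (w, n, a, q, b, e, p, q)
  "iyrnnrict" → prefix "iyr" already present; 6 new (n, n, r, i, c, t)
  "iyrezdf" → prefix "iyr" already present; 4 new (e, z, d, f)
  "iyrquysu" → prefix "iyrq" already present; 4 new (u, y, s, u)
  "iyrqmv" → prefix "iyrq" already present; 2 new (m, v)
  "iyrjwy" → prefix "iyr" already present; 3 new (j, w, y)
  "iyrhsopo" → prefix "iyr" already present; 5 new (h, s, o, p, o)
  "iyrhxdhymuc" → prefix "iyrh" already present; 7 new (x, d, h, y, m, u, c)
  "iyrofmu" → prefix "iyr" already present; 4 new (o, f, m, u)
  "iyrkcwm" → prefix "iyr" already present; 4 new (k, c, w, m)
  "iyrzgs" → prefix "iyr" already present; 3 new (z, g, s)
  "iyrppsz" → prefix "iyr" already present; 4 new (p, p, s, z)
  "iyrate" → prefix "iyr" already present; 3 new (a, t, e)
  "iyrgmf" → prefix "iyr" already present; 3 new (g, m, f)
Total nodes = 8 + 3 + 8 + 6 + 4 + 4 + 2 + 3 + 5 + 7 + 4 + 4 + 3 + 4 + 3 + 3 = 71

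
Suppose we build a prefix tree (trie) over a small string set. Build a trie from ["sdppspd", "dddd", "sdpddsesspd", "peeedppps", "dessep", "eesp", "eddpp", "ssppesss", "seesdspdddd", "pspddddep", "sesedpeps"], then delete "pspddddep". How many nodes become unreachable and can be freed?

8

Walk "pspddddep" from the leaf back toward the root, removing each node that no remaining word uses.
The suffix "spddddep" (8 nodes) is used only by "pspddddep"; the node for "p" still has the child "e", so pruning stops there.
Nodes removed: 8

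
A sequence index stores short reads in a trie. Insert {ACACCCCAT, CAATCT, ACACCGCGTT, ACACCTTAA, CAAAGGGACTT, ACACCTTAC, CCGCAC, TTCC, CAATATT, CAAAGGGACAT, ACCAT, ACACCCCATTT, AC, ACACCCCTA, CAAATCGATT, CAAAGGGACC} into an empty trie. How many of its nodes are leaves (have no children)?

A leaf is a node with no children — equivalently, the end of a word that is not a proper prefix of any other stored word.
Those words: "ACACCCCATTT", "ACACCCCTA", "ACACCGCGTT", "ACACCTTAA", "ACACCTTAC", "ACCAT", "CAAAGGGACAT", "CAAAGGGACC", "CAAAGGGACTT", "CAAATCGATT", "CAATATT", "CAATCT", "CCGCAC", "TTCC"
Leaf count: 14

14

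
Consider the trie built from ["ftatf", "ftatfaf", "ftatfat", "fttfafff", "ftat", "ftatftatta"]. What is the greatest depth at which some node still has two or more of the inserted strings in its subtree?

The deepest shared node is where two words last agree before diverging.
e.g. "ftatfaf" and "ftatfat" share the prefix "ftatfa" of length 6; no pair shares a longer one.
Longest shared-prefix length: 6

6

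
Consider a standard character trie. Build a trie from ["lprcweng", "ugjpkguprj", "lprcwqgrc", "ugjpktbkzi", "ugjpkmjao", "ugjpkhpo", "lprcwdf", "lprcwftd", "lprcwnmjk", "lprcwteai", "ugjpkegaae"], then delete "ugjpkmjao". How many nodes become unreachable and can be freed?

Walk "ugjpkmjao" from the leaf back toward the root, removing each node that no remaining word uses.
The suffix "mjao" (4 nodes) is used only by "ugjpkmjao"; the node for "ugjpk" still has the child "g", so pruning stops there.
Nodes removed: 4

4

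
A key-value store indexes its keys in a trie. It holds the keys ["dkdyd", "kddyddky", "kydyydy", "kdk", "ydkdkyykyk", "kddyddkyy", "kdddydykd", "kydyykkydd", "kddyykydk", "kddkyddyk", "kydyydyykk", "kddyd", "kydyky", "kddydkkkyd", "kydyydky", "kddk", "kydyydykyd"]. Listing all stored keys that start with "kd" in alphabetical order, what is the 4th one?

kddyd

Filter for "kd…" and sort: "kdddydykd", "kddk", "kddkyddyk", "kddyd", "kddyddky", "kddyddkyy", "kddydkkkyd", "kddyykydk", "kdk"
Position 4: kddyd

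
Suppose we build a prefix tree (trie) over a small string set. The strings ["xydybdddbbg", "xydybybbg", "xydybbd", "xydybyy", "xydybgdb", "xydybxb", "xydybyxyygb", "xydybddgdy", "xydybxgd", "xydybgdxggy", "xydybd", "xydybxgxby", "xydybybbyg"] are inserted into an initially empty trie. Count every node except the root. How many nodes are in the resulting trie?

42

Insert word by word; a character creates a node only if that edge doesn't already exist:
  "xydybdddbbg" → 11 new (x, y, d, y, b, d, d, d, b, b, g)
  "xydybybbg" → prefix "xydyb" already present; 4 new (y, b, b, g)
  "xydybbd" → prefix "xydyb" already present; 2 new (b, d)
  "xydybyy" → prefix "xydyby" already present; 1 new (y)
  "xydybgdb" → prefix "xydyb" already present; 3 new (g, d, b)
  "xydybxb" → prefix "xydyb" already present; 2 new (x, b)
  "xydybyxyygb" → prefix "xydyby" already present; 5 new (x, y, y, g, b)
  "xydybddgdy" → prefix "xydybdd" already present; 3 new (g, d, y)
  "xydybxgd" → prefix "xydybx" already present; 2 new (g, d)
  "xydybgdxggy" → prefix "xydybgd" already present; 4 new (x, g, g, y)
  "xydybd" → prefix "xydybd" already present; 0 new (none)
  "xydybxgxby" → prefix "xydybxg" already present; 3 new (x, b, y)
  "xydybybbyg" → prefix "xydybybb" already present; 2 new (y, g)
Total nodes = 11 + 4 + 2 + 1 + 3 + 2 + 5 + 3 + 2 + 4 + 0 + 3 + 2 = 42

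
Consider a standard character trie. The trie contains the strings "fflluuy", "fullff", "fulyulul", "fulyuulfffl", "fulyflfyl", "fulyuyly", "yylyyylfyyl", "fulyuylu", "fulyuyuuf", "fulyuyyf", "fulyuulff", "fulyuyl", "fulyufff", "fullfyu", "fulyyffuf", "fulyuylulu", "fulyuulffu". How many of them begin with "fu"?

15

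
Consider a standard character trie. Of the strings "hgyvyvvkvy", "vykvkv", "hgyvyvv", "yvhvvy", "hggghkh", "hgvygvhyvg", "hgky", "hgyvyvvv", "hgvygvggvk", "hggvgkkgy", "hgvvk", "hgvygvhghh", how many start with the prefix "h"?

10

Filter for entries beginning with "h":
Words under "h": hggghkh, hggvgkkgy, hgky, hgvvk, hgvygvggvk, hgvygvhghh, hgvygvhyvg, hgyvyvv, hgyvyvvkvy, hgyvyvvv
Count: 10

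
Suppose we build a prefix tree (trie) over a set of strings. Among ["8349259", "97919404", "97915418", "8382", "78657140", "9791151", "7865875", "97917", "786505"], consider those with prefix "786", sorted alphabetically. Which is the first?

786505

Filter for "786…" and sort: "786505", "78657140", "7865875"
The 1st is 786505.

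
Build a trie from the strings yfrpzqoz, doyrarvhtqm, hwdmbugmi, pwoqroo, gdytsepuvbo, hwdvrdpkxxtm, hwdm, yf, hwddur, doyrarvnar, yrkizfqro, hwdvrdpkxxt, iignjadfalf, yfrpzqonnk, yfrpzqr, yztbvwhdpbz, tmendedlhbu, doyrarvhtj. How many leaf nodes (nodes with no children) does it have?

15

Leaves are exactly the stored words that no other stored word extends.
Those words: "doyrarvhtj", "doyrarvhtqm", "doyrarvnar", "gdytsepuvbo", "hwddur", "hwdmbugmi", "hwdvrdpkxxtm", "iignjadfalf", "pwoqroo", "tmendedlhbu", "yfrpzqonnk", "yfrpzqoz", "yfrpzqr", "yrkizfqro", "yztbvwhdpbz"
Leaf count: 15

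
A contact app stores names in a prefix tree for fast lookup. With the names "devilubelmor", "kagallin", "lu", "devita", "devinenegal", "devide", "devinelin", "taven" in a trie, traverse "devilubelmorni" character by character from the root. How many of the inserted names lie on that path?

Traverse "devilubelmorni" character by character; count nodes along the way that are marked as word ends.
Prefixes of the query that are stored words: "devilubelmor"
Count: 1

1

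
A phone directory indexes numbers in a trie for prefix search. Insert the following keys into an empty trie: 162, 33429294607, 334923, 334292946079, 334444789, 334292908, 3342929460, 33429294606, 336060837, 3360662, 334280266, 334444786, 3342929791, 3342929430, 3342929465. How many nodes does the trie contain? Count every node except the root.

48

Count nodes per top-level branch (shared prefixes stored once):
  '1'-branch (162): 3 nodes
  '3'-branch (334280266, 334292908, 3342929430, 3342929460, 33429294606, 33429294607, 334292946079, 3342929465, 3342929791, 334444786, 334444789, 334923, 336060837, 3360662): 45 nodes
Sum: 48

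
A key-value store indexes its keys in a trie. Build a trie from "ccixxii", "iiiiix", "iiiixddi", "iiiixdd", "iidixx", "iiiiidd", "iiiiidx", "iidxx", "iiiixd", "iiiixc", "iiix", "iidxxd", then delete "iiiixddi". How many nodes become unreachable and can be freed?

A node on "iiiixddi"'s path can go only if nothing else ends at it or branches off below it.
The suffix "i" (1 node) is used only by "iiiixddi"; "iiiixdd" is itself a stored word, so pruning stops there.
Nodes removed: 1

1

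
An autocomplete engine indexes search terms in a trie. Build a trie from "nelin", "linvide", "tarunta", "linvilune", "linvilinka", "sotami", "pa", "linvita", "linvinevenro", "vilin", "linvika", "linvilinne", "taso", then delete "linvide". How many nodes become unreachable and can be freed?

A node on "linvide"'s path can go only if nothing else ends at it or branches off below it.
The suffix "de" (2 nodes) is used only by "linvide"; the node for "linvi" still has the child "l", so pruning stops there.
Nodes removed: 2

2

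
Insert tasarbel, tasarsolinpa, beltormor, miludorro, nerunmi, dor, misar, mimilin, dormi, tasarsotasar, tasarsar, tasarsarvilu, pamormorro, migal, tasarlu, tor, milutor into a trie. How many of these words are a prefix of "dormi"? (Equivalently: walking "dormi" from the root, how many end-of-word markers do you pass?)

2

Traverse "dormi" character by character; count nodes along the way that are marked as word ends.
Prefixes of the query that are stored words: "dor", "dormi"
Count: 2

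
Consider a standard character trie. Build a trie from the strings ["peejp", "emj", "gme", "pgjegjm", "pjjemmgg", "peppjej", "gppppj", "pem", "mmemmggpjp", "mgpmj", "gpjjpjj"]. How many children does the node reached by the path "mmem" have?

1

Walk "mmem" from the root, arriving at one node.
Characters that immediately follow "mmem" among the stored strings: {m}.
That node has 1 child edge.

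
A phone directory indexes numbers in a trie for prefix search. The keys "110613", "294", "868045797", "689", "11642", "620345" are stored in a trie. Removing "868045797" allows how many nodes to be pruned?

Walk "868045797" from the leaf back toward the root, removing each node that no remaining word uses.
No other word shares any prefix with "868045797", so all 9 of its nodes go.
Nodes removed: 9

9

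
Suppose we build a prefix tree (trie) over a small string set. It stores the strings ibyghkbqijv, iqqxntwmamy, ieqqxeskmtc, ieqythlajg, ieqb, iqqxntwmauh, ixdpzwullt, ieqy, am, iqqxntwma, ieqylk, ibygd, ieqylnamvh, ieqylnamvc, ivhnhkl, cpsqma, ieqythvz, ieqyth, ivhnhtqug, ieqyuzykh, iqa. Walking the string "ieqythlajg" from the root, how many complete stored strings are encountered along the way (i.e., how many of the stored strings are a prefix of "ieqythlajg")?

3

Traverse "ieqythlajg" character by character; count nodes along the way that are marked as word ends.
Prefixes of the query that are stored words: "ieqy", "ieqyth", "ieqythlajg"
Count: 3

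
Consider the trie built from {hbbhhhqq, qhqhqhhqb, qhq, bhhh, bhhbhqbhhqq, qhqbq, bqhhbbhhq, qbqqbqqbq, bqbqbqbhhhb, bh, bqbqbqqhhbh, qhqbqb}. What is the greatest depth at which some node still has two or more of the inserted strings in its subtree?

6

Look for the deepest trie node that still has at least two words in its subtree.
e.g. "bqbqbqbhhhb" and "bqbqbqqhhbh" share the prefix "bqbqbq" of length 6; no pair shares a longer one.
Longest shared-prefix length: 6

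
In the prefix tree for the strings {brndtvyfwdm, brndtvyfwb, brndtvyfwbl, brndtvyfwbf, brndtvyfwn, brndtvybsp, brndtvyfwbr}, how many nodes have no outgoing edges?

6

A leaf is a node with no children — equivalently, the end of a word that is not a proper prefix of any other stored word.
Those words: "brndtvybsp", "brndtvyfwbf", "brndtvyfwbl", "brndtvyfwbr", "brndtvyfwdm", "brndtvyfwn"
Leaf count: 6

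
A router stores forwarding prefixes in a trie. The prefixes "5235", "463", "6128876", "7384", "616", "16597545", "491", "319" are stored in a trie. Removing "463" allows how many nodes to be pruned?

A node on "463"'s path can go only if nothing else ends at it or branches off below it.
The suffix "63" (2 nodes) is used only by "463"; the node for "4" still has the child "9", so pruning stops there.
Nodes removed: 2

2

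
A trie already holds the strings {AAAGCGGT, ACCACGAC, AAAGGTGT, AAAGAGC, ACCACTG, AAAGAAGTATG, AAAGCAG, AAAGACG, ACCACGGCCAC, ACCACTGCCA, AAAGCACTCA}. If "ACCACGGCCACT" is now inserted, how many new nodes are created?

1

The longest prefix of "ACCACGGCCACT" already in the trie is "ACCACGGCCAC" (length 11).
Each of the 1 remaining characters creates one node.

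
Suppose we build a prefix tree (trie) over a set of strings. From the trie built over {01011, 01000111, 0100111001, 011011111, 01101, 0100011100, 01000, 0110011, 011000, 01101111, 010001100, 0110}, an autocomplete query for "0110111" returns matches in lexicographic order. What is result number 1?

01101111

Filter for "0110111…" and sort: "01101111", "011011111"
Position 1: 01101111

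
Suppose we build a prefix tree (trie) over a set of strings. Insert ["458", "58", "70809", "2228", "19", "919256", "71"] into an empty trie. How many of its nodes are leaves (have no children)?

A leaf is a node with no children — equivalently, the end of a word that is not a proper prefix of any other stored word.
Those words: "19", "2228", "458", "58", "70809", "71", "919256"
Leaf count: 7

7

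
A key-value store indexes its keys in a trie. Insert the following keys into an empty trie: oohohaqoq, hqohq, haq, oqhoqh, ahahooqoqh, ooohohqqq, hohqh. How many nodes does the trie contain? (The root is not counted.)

42

Count nodes per top-level branch (shared prefixes stored once):
  'a'-branch (ahahooqoqh): 10 nodes
  'h'-branch (haq, hohqh, hqohq): 11 nodes
  'o'-branch (oohohaqoq, ooohohqqq, oqhoqh): 21 nodes
Sum: 42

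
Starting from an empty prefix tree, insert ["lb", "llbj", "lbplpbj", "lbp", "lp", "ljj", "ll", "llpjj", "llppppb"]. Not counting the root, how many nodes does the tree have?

20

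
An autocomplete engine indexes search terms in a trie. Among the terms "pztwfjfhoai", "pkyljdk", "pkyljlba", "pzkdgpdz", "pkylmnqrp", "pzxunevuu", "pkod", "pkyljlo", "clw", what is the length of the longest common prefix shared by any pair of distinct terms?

6

Equivalently: take the maximum, over all pairs, of their longest common prefix length.
e.g. "pkyljlba" and "pkyljlo" share the prefix "pkyljl" of length 6; no pair shares a longer one.
Longest shared-prefix length: 6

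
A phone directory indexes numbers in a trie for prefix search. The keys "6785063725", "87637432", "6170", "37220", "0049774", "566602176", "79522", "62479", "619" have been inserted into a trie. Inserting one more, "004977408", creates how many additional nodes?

Walking "004977408" from the root, the first 7 characters ("0049774") follow existing edges; "0" is the first miss.
So 9 − 7 = 2 new nodes.

2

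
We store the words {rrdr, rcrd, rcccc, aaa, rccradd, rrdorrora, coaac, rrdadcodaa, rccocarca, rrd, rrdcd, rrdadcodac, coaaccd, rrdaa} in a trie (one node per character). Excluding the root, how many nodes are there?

47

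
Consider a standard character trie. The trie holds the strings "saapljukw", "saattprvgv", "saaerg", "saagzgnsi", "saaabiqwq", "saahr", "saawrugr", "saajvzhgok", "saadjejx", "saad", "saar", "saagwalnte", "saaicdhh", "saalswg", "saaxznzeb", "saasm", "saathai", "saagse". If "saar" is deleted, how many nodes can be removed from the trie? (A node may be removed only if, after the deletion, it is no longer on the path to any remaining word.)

1

A node on "saar"'s path can go only if nothing else ends at it or branches off below it.
The suffix "r" (1 node) is used only by "saar"; the node for "saa" still has the child "p", so pruning stops there.
Nodes removed: 1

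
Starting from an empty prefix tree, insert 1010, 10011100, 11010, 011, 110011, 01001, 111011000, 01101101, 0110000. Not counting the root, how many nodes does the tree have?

38

Insert word by word; a character creates a node only if that edge doesn't already exist:
  "1010" → 4 new (1, 0, 1, 0)
  "10011100" → prefix "10" already present; 6 new (0, 1, 1, 1, 0, 0)
  "11010" → prefix "1" already present; 4 new (1, 0, 1, 0)
  "011" → 3 new (0, 1, 1)
  "110011" → prefix "110" already present; 3 new (0, 1, 1)
  "01001" → prefix "01" already present; 3 new (0, 0, 1)
  "111011000" → prefix "11" already present; 7 new (1, 0, 1, 1, 0, 0, 0)
  "01101101" → prefix "011" already present; 5 new (0, 1, 1, 0, 1)
  "0110000" → prefix "0110" already present; 3 new (0, 0, 0)
Total nodes = 4 + 6 + 4 + 3 + 3 + 3 + 7 + 5 + 3 = 38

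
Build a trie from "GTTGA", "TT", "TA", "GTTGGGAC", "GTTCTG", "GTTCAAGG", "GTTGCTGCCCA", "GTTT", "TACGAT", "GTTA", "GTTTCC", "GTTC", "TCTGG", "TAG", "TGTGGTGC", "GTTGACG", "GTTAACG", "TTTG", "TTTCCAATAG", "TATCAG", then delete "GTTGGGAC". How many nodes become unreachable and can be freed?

After clearing the end-marker at "GTTGGGAC", prune upward until reaching a node still needed by another word.
The suffix "GGAC" (4 nodes) is used only by "GTTGGGAC"; the node for "GTTG" still has the child "A", so pruning stops there.
Nodes removed: 4

4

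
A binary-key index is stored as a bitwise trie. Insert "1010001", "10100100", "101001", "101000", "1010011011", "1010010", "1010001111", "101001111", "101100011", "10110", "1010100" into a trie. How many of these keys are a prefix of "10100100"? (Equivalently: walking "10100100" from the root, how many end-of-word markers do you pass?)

3

Traverse "10100100" character by character; count nodes along the way that are marked as word ends.
Prefixes of the query that are stored words: "101001", "1010010", "10100100"
Count: 3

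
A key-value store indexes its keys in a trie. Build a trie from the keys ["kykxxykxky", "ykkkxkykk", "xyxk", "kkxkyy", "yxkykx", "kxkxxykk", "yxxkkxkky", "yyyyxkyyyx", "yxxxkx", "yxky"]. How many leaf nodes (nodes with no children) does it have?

Leaves are exactly the stored words that no other stored word extends.
Those words: "kkxkyy", "kxkxxykk", "kykxxykxky", "xyxk", "ykkkxkykk", "yxkykx", "yxxkkxkky", "yxxxkx", "yyyyxkyyyx"
Leaf count: 9

9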